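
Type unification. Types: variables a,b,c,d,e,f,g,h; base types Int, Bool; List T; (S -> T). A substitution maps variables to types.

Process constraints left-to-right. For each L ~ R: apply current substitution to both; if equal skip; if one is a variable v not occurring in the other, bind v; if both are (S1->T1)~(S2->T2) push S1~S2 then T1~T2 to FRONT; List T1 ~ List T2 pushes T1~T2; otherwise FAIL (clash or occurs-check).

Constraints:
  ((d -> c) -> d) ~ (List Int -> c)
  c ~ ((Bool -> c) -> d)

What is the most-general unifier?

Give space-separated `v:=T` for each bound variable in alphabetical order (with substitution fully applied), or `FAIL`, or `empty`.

Answer: FAIL

Derivation:
step 1: unify ((d -> c) -> d) ~ (List Int -> c)  [subst: {-} | 1 pending]
  -> decompose arrow: push (d -> c)~List Int, d~c
step 2: unify (d -> c) ~ List Int  [subst: {-} | 2 pending]
  clash: (d -> c) vs List Int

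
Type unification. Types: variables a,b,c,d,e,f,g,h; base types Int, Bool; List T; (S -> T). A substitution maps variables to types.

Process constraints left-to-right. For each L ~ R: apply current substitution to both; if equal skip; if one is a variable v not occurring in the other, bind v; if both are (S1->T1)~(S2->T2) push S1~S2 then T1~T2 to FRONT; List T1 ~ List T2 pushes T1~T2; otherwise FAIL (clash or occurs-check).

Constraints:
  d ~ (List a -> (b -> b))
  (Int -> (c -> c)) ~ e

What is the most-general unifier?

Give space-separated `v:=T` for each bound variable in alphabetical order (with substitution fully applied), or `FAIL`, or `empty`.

step 1: unify d ~ (List a -> (b -> b))  [subst: {-} | 1 pending]
  bind d := (List a -> (b -> b))
step 2: unify (Int -> (c -> c)) ~ e  [subst: {d:=(List a -> (b -> b))} | 0 pending]
  bind e := (Int -> (c -> c))

Answer: d:=(List a -> (b -> b)) e:=(Int -> (c -> c))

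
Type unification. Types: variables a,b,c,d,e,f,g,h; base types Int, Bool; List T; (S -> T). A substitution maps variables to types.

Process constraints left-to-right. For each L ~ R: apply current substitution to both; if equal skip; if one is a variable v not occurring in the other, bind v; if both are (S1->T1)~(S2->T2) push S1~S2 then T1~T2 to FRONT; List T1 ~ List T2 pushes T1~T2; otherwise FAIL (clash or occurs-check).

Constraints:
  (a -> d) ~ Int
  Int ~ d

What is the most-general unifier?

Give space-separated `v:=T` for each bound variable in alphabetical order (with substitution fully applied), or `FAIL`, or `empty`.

Answer: FAIL

Derivation:
step 1: unify (a -> d) ~ Int  [subst: {-} | 1 pending]
  clash: (a -> d) vs Int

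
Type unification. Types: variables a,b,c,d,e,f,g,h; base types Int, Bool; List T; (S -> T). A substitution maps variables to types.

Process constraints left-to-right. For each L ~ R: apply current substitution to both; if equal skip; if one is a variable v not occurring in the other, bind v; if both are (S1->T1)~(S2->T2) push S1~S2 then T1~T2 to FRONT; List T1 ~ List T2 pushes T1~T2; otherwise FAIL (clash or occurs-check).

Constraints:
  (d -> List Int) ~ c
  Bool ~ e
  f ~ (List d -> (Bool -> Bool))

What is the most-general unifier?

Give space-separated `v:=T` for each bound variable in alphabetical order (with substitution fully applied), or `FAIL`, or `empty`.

Answer: c:=(d -> List Int) e:=Bool f:=(List d -> (Bool -> Bool))

Derivation:
step 1: unify (d -> List Int) ~ c  [subst: {-} | 2 pending]
  bind c := (d -> List Int)
step 2: unify Bool ~ e  [subst: {c:=(d -> List Int)} | 1 pending]
  bind e := Bool
step 3: unify f ~ (List d -> (Bool -> Bool))  [subst: {c:=(d -> List Int), e:=Bool} | 0 pending]
  bind f := (List d -> (Bool -> Bool))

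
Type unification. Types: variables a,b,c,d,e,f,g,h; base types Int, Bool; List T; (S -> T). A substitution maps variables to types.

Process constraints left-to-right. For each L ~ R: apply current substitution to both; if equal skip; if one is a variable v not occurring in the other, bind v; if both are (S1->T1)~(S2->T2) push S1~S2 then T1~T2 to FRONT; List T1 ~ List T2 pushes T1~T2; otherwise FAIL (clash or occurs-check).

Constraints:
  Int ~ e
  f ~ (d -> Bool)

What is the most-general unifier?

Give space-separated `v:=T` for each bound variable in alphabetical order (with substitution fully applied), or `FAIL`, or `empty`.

Answer: e:=Int f:=(d -> Bool)

Derivation:
step 1: unify Int ~ e  [subst: {-} | 1 pending]
  bind e := Int
step 2: unify f ~ (d -> Bool)  [subst: {e:=Int} | 0 pending]
  bind f := (d -> Bool)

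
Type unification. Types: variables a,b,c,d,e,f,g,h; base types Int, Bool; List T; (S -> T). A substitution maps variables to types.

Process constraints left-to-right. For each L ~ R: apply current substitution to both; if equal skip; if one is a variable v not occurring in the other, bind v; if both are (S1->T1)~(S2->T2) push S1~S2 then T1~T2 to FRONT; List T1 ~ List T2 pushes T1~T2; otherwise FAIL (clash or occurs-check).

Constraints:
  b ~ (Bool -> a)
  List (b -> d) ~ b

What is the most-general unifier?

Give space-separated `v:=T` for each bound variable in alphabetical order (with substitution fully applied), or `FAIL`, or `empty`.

Answer: FAIL

Derivation:
step 1: unify b ~ (Bool -> a)  [subst: {-} | 1 pending]
  bind b := (Bool -> a)
step 2: unify List ((Bool -> a) -> d) ~ (Bool -> a)  [subst: {b:=(Bool -> a)} | 0 pending]
  clash: List ((Bool -> a) -> d) vs (Bool -> a)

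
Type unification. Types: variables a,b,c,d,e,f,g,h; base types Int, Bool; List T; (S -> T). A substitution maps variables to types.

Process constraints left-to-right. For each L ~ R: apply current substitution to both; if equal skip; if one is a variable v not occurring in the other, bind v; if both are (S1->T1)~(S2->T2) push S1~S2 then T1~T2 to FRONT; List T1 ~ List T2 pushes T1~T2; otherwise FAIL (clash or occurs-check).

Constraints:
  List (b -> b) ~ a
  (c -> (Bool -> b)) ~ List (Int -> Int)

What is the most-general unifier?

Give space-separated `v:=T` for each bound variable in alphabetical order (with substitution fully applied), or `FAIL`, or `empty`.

Answer: FAIL

Derivation:
step 1: unify List (b -> b) ~ a  [subst: {-} | 1 pending]
  bind a := List (b -> b)
step 2: unify (c -> (Bool -> b)) ~ List (Int -> Int)  [subst: {a:=List (b -> b)} | 0 pending]
  clash: (c -> (Bool -> b)) vs List (Int -> Int)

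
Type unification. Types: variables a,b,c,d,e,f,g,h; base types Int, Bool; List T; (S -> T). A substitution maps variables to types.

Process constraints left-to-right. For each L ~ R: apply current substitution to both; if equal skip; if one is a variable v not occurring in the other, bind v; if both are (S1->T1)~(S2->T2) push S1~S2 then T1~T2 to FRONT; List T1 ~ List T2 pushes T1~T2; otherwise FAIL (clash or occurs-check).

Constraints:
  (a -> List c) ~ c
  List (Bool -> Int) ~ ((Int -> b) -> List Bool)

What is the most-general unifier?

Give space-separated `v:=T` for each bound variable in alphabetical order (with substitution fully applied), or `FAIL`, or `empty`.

Answer: FAIL

Derivation:
step 1: unify (a -> List c) ~ c  [subst: {-} | 1 pending]
  occurs-check fail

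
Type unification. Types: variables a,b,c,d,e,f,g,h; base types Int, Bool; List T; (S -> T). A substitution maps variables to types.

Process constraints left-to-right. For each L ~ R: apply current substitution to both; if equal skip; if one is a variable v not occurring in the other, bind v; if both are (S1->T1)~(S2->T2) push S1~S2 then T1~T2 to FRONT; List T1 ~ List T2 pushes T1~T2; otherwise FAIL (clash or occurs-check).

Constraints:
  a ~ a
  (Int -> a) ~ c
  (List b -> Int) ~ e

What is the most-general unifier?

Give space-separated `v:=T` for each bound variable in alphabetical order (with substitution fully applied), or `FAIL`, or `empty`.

step 1: unify a ~ a  [subst: {-} | 2 pending]
  -> identical, skip
step 2: unify (Int -> a) ~ c  [subst: {-} | 1 pending]
  bind c := (Int -> a)
step 3: unify (List b -> Int) ~ e  [subst: {c:=(Int -> a)} | 0 pending]
  bind e := (List b -> Int)

Answer: c:=(Int -> a) e:=(List b -> Int)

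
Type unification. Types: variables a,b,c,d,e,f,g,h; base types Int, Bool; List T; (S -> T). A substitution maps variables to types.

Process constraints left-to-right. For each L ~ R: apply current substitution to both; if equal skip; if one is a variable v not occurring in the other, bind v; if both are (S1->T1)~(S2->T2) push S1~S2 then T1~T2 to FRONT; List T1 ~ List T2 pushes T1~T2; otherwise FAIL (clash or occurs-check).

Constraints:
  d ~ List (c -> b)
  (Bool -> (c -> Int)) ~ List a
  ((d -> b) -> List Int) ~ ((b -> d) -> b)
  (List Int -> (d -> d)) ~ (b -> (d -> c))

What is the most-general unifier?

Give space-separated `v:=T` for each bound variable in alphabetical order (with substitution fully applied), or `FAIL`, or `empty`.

Answer: FAIL

Derivation:
step 1: unify d ~ List (c -> b)  [subst: {-} | 3 pending]
  bind d := List (c -> b)
step 2: unify (Bool -> (c -> Int)) ~ List a  [subst: {d:=List (c -> b)} | 2 pending]
  clash: (Bool -> (c -> Int)) vs List a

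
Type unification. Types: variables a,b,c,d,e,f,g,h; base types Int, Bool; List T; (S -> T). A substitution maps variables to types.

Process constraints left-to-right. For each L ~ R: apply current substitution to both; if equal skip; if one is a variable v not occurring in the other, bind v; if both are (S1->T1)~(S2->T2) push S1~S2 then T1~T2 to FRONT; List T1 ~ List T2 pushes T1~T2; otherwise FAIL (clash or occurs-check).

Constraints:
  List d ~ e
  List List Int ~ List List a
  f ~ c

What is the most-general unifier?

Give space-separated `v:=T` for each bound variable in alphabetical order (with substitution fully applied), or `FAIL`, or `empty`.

Answer: a:=Int e:=List d f:=c

Derivation:
step 1: unify List d ~ e  [subst: {-} | 2 pending]
  bind e := List d
step 2: unify List List Int ~ List List a  [subst: {e:=List d} | 1 pending]
  -> decompose List: push List Int~List a
step 3: unify List Int ~ List a  [subst: {e:=List d} | 1 pending]
  -> decompose List: push Int~a
step 4: unify Int ~ a  [subst: {e:=List d} | 1 pending]
  bind a := Int
step 5: unify f ~ c  [subst: {e:=List d, a:=Int} | 0 pending]
  bind f := c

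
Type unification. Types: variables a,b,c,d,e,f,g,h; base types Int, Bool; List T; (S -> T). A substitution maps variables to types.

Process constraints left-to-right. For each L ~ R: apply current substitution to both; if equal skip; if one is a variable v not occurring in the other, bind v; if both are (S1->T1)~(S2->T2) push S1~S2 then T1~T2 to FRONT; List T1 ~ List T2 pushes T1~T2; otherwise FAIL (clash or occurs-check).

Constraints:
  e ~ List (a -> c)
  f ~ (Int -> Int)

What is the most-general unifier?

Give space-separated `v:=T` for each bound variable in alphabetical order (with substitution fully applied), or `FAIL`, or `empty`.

step 1: unify e ~ List (a -> c)  [subst: {-} | 1 pending]
  bind e := List (a -> c)
step 2: unify f ~ (Int -> Int)  [subst: {e:=List (a -> c)} | 0 pending]
  bind f := (Int -> Int)

Answer: e:=List (a -> c) f:=(Int -> Int)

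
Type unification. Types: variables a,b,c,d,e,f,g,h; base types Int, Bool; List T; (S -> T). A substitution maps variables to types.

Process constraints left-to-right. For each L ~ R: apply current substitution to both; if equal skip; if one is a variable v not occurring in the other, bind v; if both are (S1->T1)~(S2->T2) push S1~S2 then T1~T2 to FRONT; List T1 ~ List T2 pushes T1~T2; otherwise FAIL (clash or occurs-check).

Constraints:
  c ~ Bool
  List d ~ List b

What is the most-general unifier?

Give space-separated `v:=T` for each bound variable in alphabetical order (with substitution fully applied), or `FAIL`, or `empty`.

Answer: c:=Bool d:=b

Derivation:
step 1: unify c ~ Bool  [subst: {-} | 1 pending]
  bind c := Bool
step 2: unify List d ~ List b  [subst: {c:=Bool} | 0 pending]
  -> decompose List: push d~b
step 3: unify d ~ b  [subst: {c:=Bool} | 0 pending]
  bind d := b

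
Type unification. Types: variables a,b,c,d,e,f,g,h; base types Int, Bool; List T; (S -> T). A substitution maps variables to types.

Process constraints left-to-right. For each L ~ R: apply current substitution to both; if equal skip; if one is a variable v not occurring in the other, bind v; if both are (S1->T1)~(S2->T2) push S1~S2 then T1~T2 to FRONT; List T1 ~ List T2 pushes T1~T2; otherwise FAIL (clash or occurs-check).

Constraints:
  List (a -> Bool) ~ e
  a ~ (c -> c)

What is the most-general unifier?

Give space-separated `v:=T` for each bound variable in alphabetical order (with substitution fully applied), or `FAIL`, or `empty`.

step 1: unify List (a -> Bool) ~ e  [subst: {-} | 1 pending]
  bind e := List (a -> Bool)
step 2: unify a ~ (c -> c)  [subst: {e:=List (a -> Bool)} | 0 pending]
  bind a := (c -> c)

Answer: a:=(c -> c) e:=List ((c -> c) -> Bool)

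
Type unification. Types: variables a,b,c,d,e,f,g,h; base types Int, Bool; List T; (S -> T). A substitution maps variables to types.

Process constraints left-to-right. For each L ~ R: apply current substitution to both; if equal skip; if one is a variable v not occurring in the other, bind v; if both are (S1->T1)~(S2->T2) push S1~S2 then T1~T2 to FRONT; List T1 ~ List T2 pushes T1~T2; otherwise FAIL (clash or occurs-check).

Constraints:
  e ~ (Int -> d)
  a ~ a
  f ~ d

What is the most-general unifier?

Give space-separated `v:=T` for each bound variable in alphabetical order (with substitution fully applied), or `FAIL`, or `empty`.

Answer: e:=(Int -> d) f:=d

Derivation:
step 1: unify e ~ (Int -> d)  [subst: {-} | 2 pending]
  bind e := (Int -> d)
step 2: unify a ~ a  [subst: {e:=(Int -> d)} | 1 pending]
  -> identical, skip
step 3: unify f ~ d  [subst: {e:=(Int -> d)} | 0 pending]
  bind f := d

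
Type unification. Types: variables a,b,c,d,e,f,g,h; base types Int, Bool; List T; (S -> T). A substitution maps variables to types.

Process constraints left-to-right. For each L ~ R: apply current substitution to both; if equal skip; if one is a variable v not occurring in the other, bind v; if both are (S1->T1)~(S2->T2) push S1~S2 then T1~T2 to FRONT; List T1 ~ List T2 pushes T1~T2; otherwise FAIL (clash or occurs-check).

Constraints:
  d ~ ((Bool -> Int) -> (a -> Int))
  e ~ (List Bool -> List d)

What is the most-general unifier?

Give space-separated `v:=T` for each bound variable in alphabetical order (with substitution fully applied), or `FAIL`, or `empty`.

step 1: unify d ~ ((Bool -> Int) -> (a -> Int))  [subst: {-} | 1 pending]
  bind d := ((Bool -> Int) -> (a -> Int))
step 2: unify e ~ (List Bool -> List ((Bool -> Int) -> (a -> Int)))  [subst: {d:=((Bool -> Int) -> (a -> Int))} | 0 pending]
  bind e := (List Bool -> List ((Bool -> Int) -> (a -> Int)))

Answer: d:=((Bool -> Int) -> (a -> Int)) e:=(List Bool -> List ((Bool -> Int) -> (a -> Int)))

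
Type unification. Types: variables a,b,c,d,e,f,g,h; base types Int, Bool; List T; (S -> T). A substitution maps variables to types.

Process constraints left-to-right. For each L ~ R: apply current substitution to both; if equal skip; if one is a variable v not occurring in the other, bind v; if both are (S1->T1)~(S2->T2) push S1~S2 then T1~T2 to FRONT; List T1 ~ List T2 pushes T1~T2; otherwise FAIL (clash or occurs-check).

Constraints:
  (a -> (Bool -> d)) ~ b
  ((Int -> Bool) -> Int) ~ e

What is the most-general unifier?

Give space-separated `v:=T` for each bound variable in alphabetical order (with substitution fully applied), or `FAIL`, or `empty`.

step 1: unify (a -> (Bool -> d)) ~ b  [subst: {-} | 1 pending]
  bind b := (a -> (Bool -> d))
step 2: unify ((Int -> Bool) -> Int) ~ e  [subst: {b:=(a -> (Bool -> d))} | 0 pending]
  bind e := ((Int -> Bool) -> Int)

Answer: b:=(a -> (Bool -> d)) e:=((Int -> Bool) -> Int)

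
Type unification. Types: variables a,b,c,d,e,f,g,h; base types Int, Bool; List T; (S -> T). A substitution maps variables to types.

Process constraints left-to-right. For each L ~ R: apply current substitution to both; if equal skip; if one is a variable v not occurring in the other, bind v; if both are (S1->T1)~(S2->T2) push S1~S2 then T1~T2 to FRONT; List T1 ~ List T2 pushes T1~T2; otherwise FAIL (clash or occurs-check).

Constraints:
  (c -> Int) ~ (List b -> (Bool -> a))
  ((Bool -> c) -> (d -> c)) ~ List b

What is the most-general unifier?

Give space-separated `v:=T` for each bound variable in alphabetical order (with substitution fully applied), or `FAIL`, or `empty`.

step 1: unify (c -> Int) ~ (List b -> (Bool -> a))  [subst: {-} | 1 pending]
  -> decompose arrow: push c~List b, Int~(Bool -> a)
step 2: unify c ~ List b  [subst: {-} | 2 pending]
  bind c := List b
step 3: unify Int ~ (Bool -> a)  [subst: {c:=List b} | 1 pending]
  clash: Int vs (Bool -> a)

Answer: FAIL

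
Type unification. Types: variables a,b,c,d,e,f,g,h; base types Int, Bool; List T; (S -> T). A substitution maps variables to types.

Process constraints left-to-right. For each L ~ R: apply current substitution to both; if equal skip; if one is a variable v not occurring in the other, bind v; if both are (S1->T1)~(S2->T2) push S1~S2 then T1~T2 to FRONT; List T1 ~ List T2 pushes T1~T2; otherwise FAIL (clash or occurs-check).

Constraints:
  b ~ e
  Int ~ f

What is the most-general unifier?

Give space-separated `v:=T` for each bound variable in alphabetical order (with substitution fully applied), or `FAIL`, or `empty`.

Answer: b:=e f:=Int

Derivation:
step 1: unify b ~ e  [subst: {-} | 1 pending]
  bind b := e
step 2: unify Int ~ f  [subst: {b:=e} | 0 pending]
  bind f := Int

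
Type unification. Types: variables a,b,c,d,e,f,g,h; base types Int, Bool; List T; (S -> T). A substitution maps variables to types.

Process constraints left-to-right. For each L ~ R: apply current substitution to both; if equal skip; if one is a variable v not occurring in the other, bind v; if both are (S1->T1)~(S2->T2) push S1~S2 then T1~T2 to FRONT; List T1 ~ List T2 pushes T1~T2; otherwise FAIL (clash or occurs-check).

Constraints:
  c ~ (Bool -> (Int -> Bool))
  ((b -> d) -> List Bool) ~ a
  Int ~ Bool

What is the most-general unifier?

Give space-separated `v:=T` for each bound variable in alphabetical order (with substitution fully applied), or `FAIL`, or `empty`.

Answer: FAIL

Derivation:
step 1: unify c ~ (Bool -> (Int -> Bool))  [subst: {-} | 2 pending]
  bind c := (Bool -> (Int -> Bool))
step 2: unify ((b -> d) -> List Bool) ~ a  [subst: {c:=(Bool -> (Int -> Bool))} | 1 pending]
  bind a := ((b -> d) -> List Bool)
step 3: unify Int ~ Bool  [subst: {c:=(Bool -> (Int -> Bool)), a:=((b -> d) -> List Bool)} | 0 pending]
  clash: Int vs Bool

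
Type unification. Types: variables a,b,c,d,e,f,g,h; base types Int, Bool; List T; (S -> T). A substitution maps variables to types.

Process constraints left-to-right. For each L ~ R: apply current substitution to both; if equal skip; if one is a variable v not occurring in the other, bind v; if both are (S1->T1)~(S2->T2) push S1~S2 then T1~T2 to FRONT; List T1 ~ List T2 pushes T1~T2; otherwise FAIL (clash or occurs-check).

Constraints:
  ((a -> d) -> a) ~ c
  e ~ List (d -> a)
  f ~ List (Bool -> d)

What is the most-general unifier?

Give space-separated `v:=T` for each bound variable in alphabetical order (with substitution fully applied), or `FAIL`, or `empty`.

Answer: c:=((a -> d) -> a) e:=List (d -> a) f:=List (Bool -> d)

Derivation:
step 1: unify ((a -> d) -> a) ~ c  [subst: {-} | 2 pending]
  bind c := ((a -> d) -> a)
step 2: unify e ~ List (d -> a)  [subst: {c:=((a -> d) -> a)} | 1 pending]
  bind e := List (d -> a)
step 3: unify f ~ List (Bool -> d)  [subst: {c:=((a -> d) -> a), e:=List (d -> a)} | 0 pending]
  bind f := List (Bool -> d)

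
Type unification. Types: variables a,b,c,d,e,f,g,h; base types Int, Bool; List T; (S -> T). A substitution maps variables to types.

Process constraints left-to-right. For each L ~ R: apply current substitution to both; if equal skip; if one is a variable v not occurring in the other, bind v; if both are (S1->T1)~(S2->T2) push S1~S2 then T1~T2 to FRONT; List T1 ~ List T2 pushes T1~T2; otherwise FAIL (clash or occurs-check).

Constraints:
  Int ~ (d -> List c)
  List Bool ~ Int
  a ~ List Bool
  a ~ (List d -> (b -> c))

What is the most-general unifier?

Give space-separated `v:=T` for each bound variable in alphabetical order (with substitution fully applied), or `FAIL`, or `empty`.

step 1: unify Int ~ (d -> List c)  [subst: {-} | 3 pending]
  clash: Int vs (d -> List c)

Answer: FAIL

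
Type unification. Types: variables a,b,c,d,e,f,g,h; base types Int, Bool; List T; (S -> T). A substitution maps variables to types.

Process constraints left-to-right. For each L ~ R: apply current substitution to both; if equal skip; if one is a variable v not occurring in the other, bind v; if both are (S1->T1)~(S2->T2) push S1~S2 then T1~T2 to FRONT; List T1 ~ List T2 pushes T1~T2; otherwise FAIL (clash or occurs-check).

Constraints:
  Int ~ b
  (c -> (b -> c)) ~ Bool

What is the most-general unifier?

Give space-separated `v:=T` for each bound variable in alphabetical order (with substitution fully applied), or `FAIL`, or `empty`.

step 1: unify Int ~ b  [subst: {-} | 1 pending]
  bind b := Int
step 2: unify (c -> (Int -> c)) ~ Bool  [subst: {b:=Int} | 0 pending]
  clash: (c -> (Int -> c)) vs Bool

Answer: FAIL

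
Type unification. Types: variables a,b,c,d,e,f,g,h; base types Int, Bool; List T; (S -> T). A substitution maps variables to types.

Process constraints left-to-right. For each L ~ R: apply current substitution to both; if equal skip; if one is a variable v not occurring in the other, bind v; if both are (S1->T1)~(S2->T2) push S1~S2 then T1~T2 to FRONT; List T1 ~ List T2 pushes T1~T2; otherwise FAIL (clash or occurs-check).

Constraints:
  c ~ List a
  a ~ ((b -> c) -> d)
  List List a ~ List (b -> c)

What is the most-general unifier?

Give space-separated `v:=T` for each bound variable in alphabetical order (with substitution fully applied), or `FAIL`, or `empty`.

step 1: unify c ~ List a  [subst: {-} | 2 pending]
  bind c := List a
step 2: unify a ~ ((b -> List a) -> d)  [subst: {c:=List a} | 1 pending]
  occurs-check fail: a in ((b -> List a) -> d)

Answer: FAIL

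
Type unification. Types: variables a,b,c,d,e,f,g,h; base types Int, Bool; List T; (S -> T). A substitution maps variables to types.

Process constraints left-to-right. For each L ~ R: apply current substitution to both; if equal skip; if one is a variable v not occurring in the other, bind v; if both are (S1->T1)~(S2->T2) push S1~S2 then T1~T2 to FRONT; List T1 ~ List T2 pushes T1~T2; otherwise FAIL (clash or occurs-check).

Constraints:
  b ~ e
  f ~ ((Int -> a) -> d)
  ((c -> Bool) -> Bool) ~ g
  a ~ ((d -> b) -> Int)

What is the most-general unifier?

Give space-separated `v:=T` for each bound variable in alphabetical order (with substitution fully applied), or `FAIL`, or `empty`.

step 1: unify b ~ e  [subst: {-} | 3 pending]
  bind b := e
step 2: unify f ~ ((Int -> a) -> d)  [subst: {b:=e} | 2 pending]
  bind f := ((Int -> a) -> d)
step 3: unify ((c -> Bool) -> Bool) ~ g  [subst: {b:=e, f:=((Int -> a) -> d)} | 1 pending]
  bind g := ((c -> Bool) -> Bool)
step 4: unify a ~ ((d -> e) -> Int)  [subst: {b:=e, f:=((Int -> a) -> d), g:=((c -> Bool) -> Bool)} | 0 pending]
  bind a := ((d -> e) -> Int)

Answer: a:=((d -> e) -> Int) b:=e f:=((Int -> ((d -> e) -> Int)) -> d) g:=((c -> Bool) -> Bool)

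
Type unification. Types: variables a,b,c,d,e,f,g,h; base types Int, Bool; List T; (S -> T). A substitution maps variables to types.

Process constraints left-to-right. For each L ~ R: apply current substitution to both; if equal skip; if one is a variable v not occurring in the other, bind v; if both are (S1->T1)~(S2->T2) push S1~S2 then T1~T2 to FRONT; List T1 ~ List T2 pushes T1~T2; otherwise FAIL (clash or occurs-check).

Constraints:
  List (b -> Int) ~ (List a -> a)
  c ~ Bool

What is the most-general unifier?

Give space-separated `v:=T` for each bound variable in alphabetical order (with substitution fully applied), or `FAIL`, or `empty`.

Answer: FAIL

Derivation:
step 1: unify List (b -> Int) ~ (List a -> a)  [subst: {-} | 1 pending]
  clash: List (b -> Int) vs (List a -> a)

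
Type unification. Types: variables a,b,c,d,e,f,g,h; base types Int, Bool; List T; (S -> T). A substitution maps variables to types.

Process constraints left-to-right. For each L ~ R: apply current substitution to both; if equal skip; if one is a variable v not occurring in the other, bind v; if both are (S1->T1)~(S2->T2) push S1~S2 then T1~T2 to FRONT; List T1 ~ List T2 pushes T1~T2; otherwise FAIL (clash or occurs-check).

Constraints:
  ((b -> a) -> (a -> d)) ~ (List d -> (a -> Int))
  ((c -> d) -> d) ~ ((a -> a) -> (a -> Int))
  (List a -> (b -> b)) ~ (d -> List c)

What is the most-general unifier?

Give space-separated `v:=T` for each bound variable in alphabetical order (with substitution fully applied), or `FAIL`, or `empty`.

step 1: unify ((b -> a) -> (a -> d)) ~ (List d -> (a -> Int))  [subst: {-} | 2 pending]
  -> decompose arrow: push (b -> a)~List d, (a -> d)~(a -> Int)
step 2: unify (b -> a) ~ List d  [subst: {-} | 3 pending]
  clash: (b -> a) vs List d

Answer: FAIL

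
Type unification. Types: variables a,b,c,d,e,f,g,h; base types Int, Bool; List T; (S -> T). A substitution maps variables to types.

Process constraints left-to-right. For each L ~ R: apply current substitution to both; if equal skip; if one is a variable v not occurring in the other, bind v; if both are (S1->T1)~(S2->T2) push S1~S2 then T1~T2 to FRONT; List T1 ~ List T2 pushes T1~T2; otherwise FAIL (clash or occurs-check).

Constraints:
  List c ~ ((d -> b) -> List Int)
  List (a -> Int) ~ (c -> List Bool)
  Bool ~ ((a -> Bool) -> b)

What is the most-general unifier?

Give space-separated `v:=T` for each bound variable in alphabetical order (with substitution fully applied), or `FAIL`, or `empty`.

Answer: FAIL

Derivation:
step 1: unify List c ~ ((d -> b) -> List Int)  [subst: {-} | 2 pending]
  clash: List c vs ((d -> b) -> List Int)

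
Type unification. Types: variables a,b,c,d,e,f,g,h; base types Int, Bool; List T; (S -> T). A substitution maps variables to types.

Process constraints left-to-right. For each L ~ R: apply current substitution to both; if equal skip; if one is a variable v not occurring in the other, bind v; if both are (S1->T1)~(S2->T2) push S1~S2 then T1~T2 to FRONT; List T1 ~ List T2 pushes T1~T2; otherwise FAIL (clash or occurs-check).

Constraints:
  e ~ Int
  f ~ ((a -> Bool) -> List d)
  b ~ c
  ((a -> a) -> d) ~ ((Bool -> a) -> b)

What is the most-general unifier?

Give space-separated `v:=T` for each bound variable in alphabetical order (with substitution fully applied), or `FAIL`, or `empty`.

Answer: a:=Bool b:=c d:=c e:=Int f:=((Bool -> Bool) -> List c)

Derivation:
step 1: unify e ~ Int  [subst: {-} | 3 pending]
  bind e := Int
step 2: unify f ~ ((a -> Bool) -> List d)  [subst: {e:=Int} | 2 pending]
  bind f := ((a -> Bool) -> List d)
step 3: unify b ~ c  [subst: {e:=Int, f:=((a -> Bool) -> List d)} | 1 pending]
  bind b := c
step 4: unify ((a -> a) -> d) ~ ((Bool -> a) -> c)  [subst: {e:=Int, f:=((a -> Bool) -> List d), b:=c} | 0 pending]
  -> decompose arrow: push (a -> a)~(Bool -> a), d~c
step 5: unify (a -> a) ~ (Bool -> a)  [subst: {e:=Int, f:=((a -> Bool) -> List d), b:=c} | 1 pending]
  -> decompose arrow: push a~Bool, a~a
step 6: unify a ~ Bool  [subst: {e:=Int, f:=((a -> Bool) -> List d), b:=c} | 2 pending]
  bind a := Bool
step 7: unify Bool ~ Bool  [subst: {e:=Int, f:=((a -> Bool) -> List d), b:=c, a:=Bool} | 1 pending]
  -> identical, skip
step 8: unify d ~ c  [subst: {e:=Int, f:=((a -> Bool) -> List d), b:=c, a:=Bool} | 0 pending]
  bind d := c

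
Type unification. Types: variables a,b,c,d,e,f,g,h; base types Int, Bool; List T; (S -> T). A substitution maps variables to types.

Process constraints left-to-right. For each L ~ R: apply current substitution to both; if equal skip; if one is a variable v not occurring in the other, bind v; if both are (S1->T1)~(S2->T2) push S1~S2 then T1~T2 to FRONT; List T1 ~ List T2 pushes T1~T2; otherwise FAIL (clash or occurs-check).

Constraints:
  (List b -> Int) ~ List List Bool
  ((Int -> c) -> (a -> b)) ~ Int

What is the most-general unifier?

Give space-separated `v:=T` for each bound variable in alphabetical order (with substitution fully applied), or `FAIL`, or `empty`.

Answer: FAIL

Derivation:
step 1: unify (List b -> Int) ~ List List Bool  [subst: {-} | 1 pending]
  clash: (List b -> Int) vs List List Bool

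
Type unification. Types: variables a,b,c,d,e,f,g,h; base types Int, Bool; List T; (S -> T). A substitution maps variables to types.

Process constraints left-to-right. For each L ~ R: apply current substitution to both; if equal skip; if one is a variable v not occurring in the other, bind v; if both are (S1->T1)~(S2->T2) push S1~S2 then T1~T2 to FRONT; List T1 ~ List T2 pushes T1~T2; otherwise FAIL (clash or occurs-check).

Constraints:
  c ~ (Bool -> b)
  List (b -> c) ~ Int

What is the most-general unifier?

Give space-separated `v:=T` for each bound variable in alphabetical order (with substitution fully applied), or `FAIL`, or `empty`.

Answer: FAIL

Derivation:
step 1: unify c ~ (Bool -> b)  [subst: {-} | 1 pending]
  bind c := (Bool -> b)
step 2: unify List (b -> (Bool -> b)) ~ Int  [subst: {c:=(Bool -> b)} | 0 pending]
  clash: List (b -> (Bool -> b)) vs Int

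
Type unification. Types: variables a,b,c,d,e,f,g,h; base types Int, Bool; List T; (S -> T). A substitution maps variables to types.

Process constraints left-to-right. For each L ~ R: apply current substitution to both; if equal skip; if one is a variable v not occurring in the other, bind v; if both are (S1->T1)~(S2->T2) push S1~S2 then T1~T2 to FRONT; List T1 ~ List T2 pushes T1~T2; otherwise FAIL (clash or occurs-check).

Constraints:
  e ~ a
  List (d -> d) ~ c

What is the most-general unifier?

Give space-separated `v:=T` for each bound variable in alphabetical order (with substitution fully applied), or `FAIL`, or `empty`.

step 1: unify e ~ a  [subst: {-} | 1 pending]
  bind e := a
step 2: unify List (d -> d) ~ c  [subst: {e:=a} | 0 pending]
  bind c := List (d -> d)

Answer: c:=List (d -> d) e:=a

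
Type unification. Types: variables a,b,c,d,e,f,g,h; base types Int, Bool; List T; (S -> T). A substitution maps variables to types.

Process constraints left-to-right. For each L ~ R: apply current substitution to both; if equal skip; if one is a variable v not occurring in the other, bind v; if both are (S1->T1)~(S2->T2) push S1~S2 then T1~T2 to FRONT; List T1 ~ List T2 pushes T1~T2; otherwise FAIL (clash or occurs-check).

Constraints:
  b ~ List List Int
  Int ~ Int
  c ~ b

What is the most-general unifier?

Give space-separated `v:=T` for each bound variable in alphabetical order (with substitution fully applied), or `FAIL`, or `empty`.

step 1: unify b ~ List List Int  [subst: {-} | 2 pending]
  bind b := List List Int
step 2: unify Int ~ Int  [subst: {b:=List List Int} | 1 pending]
  -> identical, skip
step 3: unify c ~ List List Int  [subst: {b:=List List Int} | 0 pending]
  bind c := List List Int

Answer: b:=List List Int c:=List List Int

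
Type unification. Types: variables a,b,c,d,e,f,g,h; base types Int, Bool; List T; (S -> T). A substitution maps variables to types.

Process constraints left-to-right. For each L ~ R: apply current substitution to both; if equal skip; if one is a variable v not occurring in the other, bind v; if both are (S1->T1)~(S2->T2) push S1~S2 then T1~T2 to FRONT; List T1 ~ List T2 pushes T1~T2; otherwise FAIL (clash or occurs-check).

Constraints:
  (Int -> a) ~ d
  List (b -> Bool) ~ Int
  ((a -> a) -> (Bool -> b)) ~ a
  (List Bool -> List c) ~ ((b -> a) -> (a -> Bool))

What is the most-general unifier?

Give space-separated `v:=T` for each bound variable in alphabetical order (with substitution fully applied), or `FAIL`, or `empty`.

Answer: FAIL

Derivation:
step 1: unify (Int -> a) ~ d  [subst: {-} | 3 pending]
  bind d := (Int -> a)
step 2: unify List (b -> Bool) ~ Int  [subst: {d:=(Int -> a)} | 2 pending]
  clash: List (b -> Bool) vs Int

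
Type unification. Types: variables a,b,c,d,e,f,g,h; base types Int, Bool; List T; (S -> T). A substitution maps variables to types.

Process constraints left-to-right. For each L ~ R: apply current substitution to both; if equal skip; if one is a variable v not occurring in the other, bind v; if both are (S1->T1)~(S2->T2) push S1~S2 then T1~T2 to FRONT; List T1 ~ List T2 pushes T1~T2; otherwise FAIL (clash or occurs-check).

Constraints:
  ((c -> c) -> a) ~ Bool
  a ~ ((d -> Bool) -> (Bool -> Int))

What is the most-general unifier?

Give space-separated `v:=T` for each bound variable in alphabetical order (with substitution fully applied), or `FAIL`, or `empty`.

step 1: unify ((c -> c) -> a) ~ Bool  [subst: {-} | 1 pending]
  clash: ((c -> c) -> a) vs Bool

Answer: FAIL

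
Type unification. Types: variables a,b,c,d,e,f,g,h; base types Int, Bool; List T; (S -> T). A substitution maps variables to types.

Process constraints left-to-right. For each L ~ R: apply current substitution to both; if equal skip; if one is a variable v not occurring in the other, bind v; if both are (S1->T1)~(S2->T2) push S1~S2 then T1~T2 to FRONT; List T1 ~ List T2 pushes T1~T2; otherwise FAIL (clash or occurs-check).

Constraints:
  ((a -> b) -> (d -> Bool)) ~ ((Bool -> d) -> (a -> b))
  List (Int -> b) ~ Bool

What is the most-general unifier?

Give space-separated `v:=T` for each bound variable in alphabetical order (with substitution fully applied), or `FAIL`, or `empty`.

step 1: unify ((a -> b) -> (d -> Bool)) ~ ((Bool -> d) -> (a -> b))  [subst: {-} | 1 pending]
  -> decompose arrow: push (a -> b)~(Bool -> d), (d -> Bool)~(a -> b)
step 2: unify (a -> b) ~ (Bool -> d)  [subst: {-} | 2 pending]
  -> decompose arrow: push a~Bool, b~d
step 3: unify a ~ Bool  [subst: {-} | 3 pending]
  bind a := Bool
step 4: unify b ~ d  [subst: {a:=Bool} | 2 pending]
  bind b := d
step 5: unify (d -> Bool) ~ (Bool -> d)  [subst: {a:=Bool, b:=d} | 1 pending]
  -> decompose arrow: push d~Bool, Bool~d
step 6: unify d ~ Bool  [subst: {a:=Bool, b:=d} | 2 pending]
  bind d := Bool
step 7: unify Bool ~ Bool  [subst: {a:=Bool, b:=d, d:=Bool} | 1 pending]
  -> identical, skip
step 8: unify List (Int -> Bool) ~ Bool  [subst: {a:=Bool, b:=d, d:=Bool} | 0 pending]
  clash: List (Int -> Bool) vs Bool

Answer: FAIL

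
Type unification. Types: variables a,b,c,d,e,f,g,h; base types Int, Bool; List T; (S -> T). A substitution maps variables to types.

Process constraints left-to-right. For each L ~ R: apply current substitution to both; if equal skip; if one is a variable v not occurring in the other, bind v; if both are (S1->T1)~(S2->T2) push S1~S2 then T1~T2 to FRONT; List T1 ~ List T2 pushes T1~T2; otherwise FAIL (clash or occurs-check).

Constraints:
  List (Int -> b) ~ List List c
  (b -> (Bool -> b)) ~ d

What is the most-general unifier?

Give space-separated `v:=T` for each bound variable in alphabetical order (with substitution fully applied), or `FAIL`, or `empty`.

step 1: unify List (Int -> b) ~ List List c  [subst: {-} | 1 pending]
  -> decompose List: push (Int -> b)~List c
step 2: unify (Int -> b) ~ List c  [subst: {-} | 1 pending]
  clash: (Int -> b) vs List c

Answer: FAIL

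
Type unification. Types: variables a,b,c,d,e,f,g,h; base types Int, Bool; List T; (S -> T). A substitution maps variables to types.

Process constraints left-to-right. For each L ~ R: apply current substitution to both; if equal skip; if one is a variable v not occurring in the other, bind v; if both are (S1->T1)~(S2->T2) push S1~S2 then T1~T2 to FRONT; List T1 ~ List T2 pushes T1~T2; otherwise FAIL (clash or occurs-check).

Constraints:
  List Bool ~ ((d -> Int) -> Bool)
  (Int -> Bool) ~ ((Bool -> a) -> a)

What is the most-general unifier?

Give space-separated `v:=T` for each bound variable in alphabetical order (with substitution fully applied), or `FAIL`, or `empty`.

step 1: unify List Bool ~ ((d -> Int) -> Bool)  [subst: {-} | 1 pending]
  clash: List Bool vs ((d -> Int) -> Bool)

Answer: FAIL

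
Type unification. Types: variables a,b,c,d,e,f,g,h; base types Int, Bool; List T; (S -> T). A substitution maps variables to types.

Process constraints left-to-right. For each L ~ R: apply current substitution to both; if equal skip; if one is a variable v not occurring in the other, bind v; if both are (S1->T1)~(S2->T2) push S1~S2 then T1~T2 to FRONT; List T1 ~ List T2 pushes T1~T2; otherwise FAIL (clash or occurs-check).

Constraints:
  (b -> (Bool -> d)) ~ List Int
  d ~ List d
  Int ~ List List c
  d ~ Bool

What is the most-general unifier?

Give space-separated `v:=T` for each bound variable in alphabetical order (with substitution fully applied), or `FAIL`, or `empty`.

step 1: unify (b -> (Bool -> d)) ~ List Int  [subst: {-} | 3 pending]
  clash: (b -> (Bool -> d)) vs List Int

Answer: FAIL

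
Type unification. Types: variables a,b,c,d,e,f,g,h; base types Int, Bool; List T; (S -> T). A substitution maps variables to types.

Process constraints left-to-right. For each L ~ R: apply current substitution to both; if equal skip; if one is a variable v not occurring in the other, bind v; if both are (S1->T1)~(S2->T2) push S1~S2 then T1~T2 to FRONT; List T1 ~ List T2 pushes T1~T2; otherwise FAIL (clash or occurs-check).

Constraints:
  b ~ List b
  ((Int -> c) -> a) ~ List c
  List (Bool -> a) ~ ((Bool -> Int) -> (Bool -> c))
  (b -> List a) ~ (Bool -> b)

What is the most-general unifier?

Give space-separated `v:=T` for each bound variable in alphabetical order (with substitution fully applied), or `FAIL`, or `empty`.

step 1: unify b ~ List b  [subst: {-} | 3 pending]
  occurs-check fail: b in List b

Answer: FAIL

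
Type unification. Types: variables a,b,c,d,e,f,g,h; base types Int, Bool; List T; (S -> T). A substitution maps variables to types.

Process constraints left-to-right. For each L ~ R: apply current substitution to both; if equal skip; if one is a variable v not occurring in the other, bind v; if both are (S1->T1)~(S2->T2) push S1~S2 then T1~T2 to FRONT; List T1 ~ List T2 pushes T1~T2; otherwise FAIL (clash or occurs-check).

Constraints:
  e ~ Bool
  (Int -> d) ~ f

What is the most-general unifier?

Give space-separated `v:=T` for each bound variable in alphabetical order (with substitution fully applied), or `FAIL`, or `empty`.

step 1: unify e ~ Bool  [subst: {-} | 1 pending]
  bind e := Bool
step 2: unify (Int -> d) ~ f  [subst: {e:=Bool} | 0 pending]
  bind f := (Int -> d)

Answer: e:=Bool f:=(Int -> d)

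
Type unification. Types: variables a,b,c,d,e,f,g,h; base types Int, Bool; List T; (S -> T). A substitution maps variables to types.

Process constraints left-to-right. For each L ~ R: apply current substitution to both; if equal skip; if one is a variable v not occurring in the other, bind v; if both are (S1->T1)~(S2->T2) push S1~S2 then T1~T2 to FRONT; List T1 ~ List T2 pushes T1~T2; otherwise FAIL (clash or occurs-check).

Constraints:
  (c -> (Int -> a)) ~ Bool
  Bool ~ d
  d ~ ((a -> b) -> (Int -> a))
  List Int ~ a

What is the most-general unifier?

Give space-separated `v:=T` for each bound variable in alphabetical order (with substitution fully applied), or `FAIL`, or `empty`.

Answer: FAIL

Derivation:
step 1: unify (c -> (Int -> a)) ~ Bool  [subst: {-} | 3 pending]
  clash: (c -> (Int -> a)) vs Bool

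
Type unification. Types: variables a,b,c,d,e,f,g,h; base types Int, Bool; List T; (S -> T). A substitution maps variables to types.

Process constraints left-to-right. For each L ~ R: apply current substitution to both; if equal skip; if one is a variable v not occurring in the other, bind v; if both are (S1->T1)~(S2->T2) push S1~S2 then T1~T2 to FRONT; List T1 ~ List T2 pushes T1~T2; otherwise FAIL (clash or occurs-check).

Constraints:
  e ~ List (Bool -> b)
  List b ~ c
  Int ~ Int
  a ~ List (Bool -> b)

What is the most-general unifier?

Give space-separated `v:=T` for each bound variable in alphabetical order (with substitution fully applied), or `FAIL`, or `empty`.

step 1: unify e ~ List (Bool -> b)  [subst: {-} | 3 pending]
  bind e := List (Bool -> b)
step 2: unify List b ~ c  [subst: {e:=List (Bool -> b)} | 2 pending]
  bind c := List b
step 3: unify Int ~ Int  [subst: {e:=List (Bool -> b), c:=List b} | 1 pending]
  -> identical, skip
step 4: unify a ~ List (Bool -> b)  [subst: {e:=List (Bool -> b), c:=List b} | 0 pending]
  bind a := List (Bool -> b)

Answer: a:=List (Bool -> b) c:=List b e:=List (Bool -> b)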